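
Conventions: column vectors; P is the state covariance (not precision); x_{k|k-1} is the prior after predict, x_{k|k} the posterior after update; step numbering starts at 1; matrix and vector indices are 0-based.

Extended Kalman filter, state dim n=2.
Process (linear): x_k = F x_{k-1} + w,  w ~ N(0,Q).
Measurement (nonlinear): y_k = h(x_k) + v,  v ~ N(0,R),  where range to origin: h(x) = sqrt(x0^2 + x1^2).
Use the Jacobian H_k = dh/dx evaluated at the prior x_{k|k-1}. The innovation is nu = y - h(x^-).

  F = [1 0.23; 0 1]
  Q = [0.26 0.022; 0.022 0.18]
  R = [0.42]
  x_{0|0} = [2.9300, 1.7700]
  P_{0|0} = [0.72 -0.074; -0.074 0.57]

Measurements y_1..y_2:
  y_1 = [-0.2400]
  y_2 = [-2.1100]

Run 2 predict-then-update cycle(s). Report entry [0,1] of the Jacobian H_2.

H_jac[0,1] = 0.5319

step 1: x^-=[3.3371, 1.7700]  P^-=[0.9761 0.0791; 0.0791 0.7500]  H_jac=[0.8834 0.4686]  S=[1.4120]  K=[0.6370; 0.2984]  nu=[-4.0175]  x^+=[0.7781, 0.5713]  P^+=[0.4032 -0.1893; -0.1893 0.6243]
step 2: x^-=[0.9094, 0.5713]  P^-=[0.6092 -0.0237; -0.0237 0.8043]  H_jac=[0.8468 0.5319]  S=[1.0631]  K=[0.4734; 0.3836]  nu=[-3.1840]  x^+=[-0.5979, -0.6500]  P^+=[0.3709 -0.2167; -0.2167 0.6479]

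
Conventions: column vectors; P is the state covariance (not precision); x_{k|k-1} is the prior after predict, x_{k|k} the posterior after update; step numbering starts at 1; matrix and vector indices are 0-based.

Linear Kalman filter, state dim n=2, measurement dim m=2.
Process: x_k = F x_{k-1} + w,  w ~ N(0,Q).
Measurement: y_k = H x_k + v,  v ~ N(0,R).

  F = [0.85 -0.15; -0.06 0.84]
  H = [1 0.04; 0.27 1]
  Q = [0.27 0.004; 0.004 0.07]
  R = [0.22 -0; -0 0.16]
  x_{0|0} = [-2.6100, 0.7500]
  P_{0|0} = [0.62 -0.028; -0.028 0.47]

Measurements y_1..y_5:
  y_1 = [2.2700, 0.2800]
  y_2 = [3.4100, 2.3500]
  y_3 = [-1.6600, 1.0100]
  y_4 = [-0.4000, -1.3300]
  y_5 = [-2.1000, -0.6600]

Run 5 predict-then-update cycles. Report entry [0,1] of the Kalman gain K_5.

step 1: x^-=[-2.3310, 0.7866]  P^-=[0.7357 -0.1071; -0.1071 0.4067]  S=[0.9477 0.1067; 0.1067 0.5625]  K=[0.7698 0.0168; -0.1751 0.7048]  nu=[4.5695, 0.1228]  x^+=[1.1888, 0.0728]  P^+=[0.1711 -0.0435; -0.0435 0.1245]
step 2: x^-=[0.9995, -0.0102]  P^-=[0.4075 -0.0519; -0.0519 0.1629]  S=[0.6236 0.0641; 0.0641 0.3246]  K=[0.6448 0.0518; -0.1224 0.4828]  nu=[2.4109, 2.0903]  x^+=[2.6624, 0.7040]  P^+=[0.1431 -0.0303; -0.0303 0.0854]
step 3: x^-=[2.1574, 0.4317]  P^-=[0.3830 -0.0360; -0.0360 0.1339]  S=[0.6004 0.0724; 0.0724 0.3023]  K=[0.6268 0.0729; -0.1035 0.4354]  nu=[-3.8347, -0.0042]  x^+=[-0.2465, 0.8269]  P^+=[0.1389 -0.0258; -0.0258 0.0766]
step 4: x^-=[-0.3335, 0.7094]  P^-=[0.3787 -0.0314; -0.0314 0.1272]  S=[0.5964 0.0756; 0.0756 0.2978]  K=[0.6228 0.0798; -0.0978 0.4234]  nu=[-0.0948, -1.9493]  x^+=[-0.5481, -0.1066]  P^+=[0.1380 -0.0245; -0.0245 0.0744]
step 5: x^-=[-0.4499, -0.0567]  P^-=[0.3776 -0.0301; -0.0301 0.1254]  S=[0.5954 0.0765; 0.0765 0.2967]  K=[0.6217 0.0818; -0.0962 0.4202]  nu=[-1.6478, -0.4818]  x^+=[-1.5137, -0.1007]  P^+=[0.1377 -0.0241; -0.0241 0.0737]

K[0,1] = 0.0818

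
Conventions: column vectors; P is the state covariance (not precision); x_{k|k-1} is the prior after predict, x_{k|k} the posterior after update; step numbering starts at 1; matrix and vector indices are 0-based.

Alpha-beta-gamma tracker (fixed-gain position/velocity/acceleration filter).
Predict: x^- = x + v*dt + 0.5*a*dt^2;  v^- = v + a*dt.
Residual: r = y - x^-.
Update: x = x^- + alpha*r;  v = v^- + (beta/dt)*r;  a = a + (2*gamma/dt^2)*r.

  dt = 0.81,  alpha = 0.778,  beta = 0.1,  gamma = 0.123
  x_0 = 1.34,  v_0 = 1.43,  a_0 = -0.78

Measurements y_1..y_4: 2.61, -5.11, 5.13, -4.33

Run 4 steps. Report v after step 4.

v_post = -2.9431

step 1: x_pred=2.2424  r=0.3676  x^+=2.5284  v^+=0.8436  a^+=-0.6422
step 2: x_pred=3.0010  r=-8.1110  x^+=-3.3094  v^+=-0.6779  a^+=-3.6834
step 3: x_pred=-5.0668  r=10.1968  x^+=2.8663  v^+=-2.4026  a^+=0.1399
step 4: x_pred=0.9661  r=-5.2961  x^+=-3.1543  v^+=-2.9431  a^+=-1.8459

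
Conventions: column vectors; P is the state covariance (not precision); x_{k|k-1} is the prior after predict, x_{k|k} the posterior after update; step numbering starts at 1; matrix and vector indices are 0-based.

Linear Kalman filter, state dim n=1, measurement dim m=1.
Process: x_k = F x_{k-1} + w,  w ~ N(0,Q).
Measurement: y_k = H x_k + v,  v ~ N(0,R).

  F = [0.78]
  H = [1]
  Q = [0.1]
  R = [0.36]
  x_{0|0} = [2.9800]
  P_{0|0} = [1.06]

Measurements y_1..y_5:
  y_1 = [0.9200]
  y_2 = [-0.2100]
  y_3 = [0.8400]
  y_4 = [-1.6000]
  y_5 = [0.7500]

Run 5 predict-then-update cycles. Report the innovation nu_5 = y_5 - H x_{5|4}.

innov = [0.9254]

step 1: x^-=[2.3244]  P^-=[0.7449]  S=[1.1049]  K=[0.6742]  nu=[-1.4044]  x^+=[1.3776]  P^+=[0.2427]
step 2: x^-=[1.0745]  P^-=[0.2477]  S=[0.6077]  K=[0.4076]  nu=[-1.2845]  x^+=[0.5510]  P^+=[0.1467]
step 3: x^-=[0.4298]  P^-=[0.1893]  S=[0.5493]  K=[0.3446]  nu=[0.4102]  x^+=[0.5711]  P^+=[0.1240]
step 4: x^-=[0.4455]  P^-=[0.1755]  S=[0.5355]  K=[0.3277]  nu=[-2.0455]  x^+=[-0.2248]  P^+=[0.1180]
step 5: x^-=[-0.1754]  P^-=[0.1718]  S=[0.5318]  K=[0.3230]  nu=[0.9254]  x^+=[0.1236]  P^+=[0.1163]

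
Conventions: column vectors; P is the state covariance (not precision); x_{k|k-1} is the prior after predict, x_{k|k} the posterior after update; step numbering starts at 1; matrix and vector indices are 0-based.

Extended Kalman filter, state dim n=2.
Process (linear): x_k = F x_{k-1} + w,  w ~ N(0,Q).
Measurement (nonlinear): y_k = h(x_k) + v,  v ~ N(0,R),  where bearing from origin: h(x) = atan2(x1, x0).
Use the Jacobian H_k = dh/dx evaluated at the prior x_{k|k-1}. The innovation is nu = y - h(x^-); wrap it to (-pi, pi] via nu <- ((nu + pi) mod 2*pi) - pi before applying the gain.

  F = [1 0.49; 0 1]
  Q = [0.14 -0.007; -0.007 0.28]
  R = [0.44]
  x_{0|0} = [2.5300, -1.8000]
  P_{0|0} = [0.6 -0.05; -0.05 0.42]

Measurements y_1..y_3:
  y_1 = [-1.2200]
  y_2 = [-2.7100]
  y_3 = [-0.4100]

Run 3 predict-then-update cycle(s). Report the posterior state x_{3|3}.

step 1: x^-=[1.6480, -1.8000]  P^-=[0.7918 0.1488; 0.1488 0.7000]  H_jac=[0.3022 0.2767]  S=[0.5908]  K=[0.4747; 0.4040]  nu=[-0.3905]  x^+=[1.4626, -1.9578]  P^+=[0.6587 0.0355; 0.0355 0.6036]
step 2: x^-=[0.5033, -1.9578]  P^-=[0.9784 0.3243; 0.3243 0.8836]  H_jac=[0.4791 0.1232]  S=[0.7163]  K=[0.7102; 0.3688]  nu=[-1.3908]  x^+=[-0.4845, -2.4708]  P^+=[0.6171 0.1366; 0.1366 0.7861]
step 3: x^-=[-1.6952, -2.4708]  P^-=[1.0797 0.5148; 0.5148 1.0661]  H_jac=[0.2752 -0.1888]  S=[0.5063]  K=[0.3949; -0.1178]  nu=[1.7621]  x^+=[-0.9993, -2.6783]  P^+=[1.0008 0.5384; 0.5384 1.0591]

x_post = [-0.9993, -2.6783]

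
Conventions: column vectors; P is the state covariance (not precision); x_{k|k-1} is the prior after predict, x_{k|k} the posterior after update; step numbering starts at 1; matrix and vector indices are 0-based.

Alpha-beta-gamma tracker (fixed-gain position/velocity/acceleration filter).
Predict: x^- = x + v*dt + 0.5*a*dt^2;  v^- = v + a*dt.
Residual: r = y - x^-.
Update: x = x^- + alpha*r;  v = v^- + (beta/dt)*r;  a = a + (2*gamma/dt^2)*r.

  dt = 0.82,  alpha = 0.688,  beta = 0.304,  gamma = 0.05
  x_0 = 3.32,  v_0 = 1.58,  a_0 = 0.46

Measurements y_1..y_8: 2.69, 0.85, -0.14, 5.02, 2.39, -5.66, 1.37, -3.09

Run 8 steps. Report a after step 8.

step 1: x_pred=4.7703  r=-2.0803  x^+=3.3390  v^+=1.1860  a^+=0.1506
step 2: x_pred=4.3622  r=-3.5122  x^+=1.9458  v^+=0.0074  a^+=-0.3717
step 3: x_pred=1.8269  r=-1.9669  x^+=0.4737  v^+=-1.0266  a^+=-0.6642
step 4: x_pred=-0.5914  r=5.6114  x^+=3.2692  v^+=0.5091  a^+=0.1703
step 5: x_pred=3.7439  r=-1.3539  x^+=2.8124  v^+=0.1468  a^+=-0.0311
step 6: x_pred=2.9224  r=-8.5824  x^+=-2.9823  v^+=-3.0604  a^+=-1.3074
step 7: x_pred=-5.9314  r=7.3014  x^+=-0.9080  v^+=-1.4257  a^+=-0.2216
step 8: x_pred=-2.1516  r=-0.9384  x^+=-2.7972  v^+=-1.9552  a^+=-0.3611

a_post = -0.3611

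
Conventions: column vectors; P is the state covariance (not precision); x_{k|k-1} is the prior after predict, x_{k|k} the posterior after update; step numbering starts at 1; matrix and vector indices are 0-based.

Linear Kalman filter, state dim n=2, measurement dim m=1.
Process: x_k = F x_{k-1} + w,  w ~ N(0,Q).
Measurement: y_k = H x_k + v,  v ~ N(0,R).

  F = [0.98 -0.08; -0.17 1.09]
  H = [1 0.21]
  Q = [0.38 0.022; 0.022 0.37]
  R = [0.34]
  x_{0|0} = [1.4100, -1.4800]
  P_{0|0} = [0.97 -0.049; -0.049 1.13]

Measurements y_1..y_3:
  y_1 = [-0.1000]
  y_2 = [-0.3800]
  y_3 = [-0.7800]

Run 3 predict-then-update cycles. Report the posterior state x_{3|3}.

step 1: x^-=[1.5002, -1.8529]  P^-=[1.3265 -0.2911; -0.2911 1.7587]  S=[1.6218]  K=[0.7802; 0.0482]  nu=[-1.2111]  x^+=[0.5553, -1.9113]  P^+=[0.3392 -0.3522; -0.3522 1.7550]
step 2: x^-=[0.6971, -2.1777]  P^-=[0.7722 -0.5685; -0.5685 2.5954]  S=[0.9879]  K=[0.6608; -0.0238]  nu=[-0.6198]  x^+=[0.2875, -2.1630]  P^+=[0.3408 -0.5530; -0.5530 2.5948]
step 3: x^-=[0.4548, -2.4065]  P^-=[0.8106 -0.8593; -0.8593 3.6677]  S=[0.9515]  K=[0.6623; -0.0936]  nu=[-0.7294]  x^+=[-0.0283, -2.3382]  P^+=[0.3933 -0.8003; -0.8003 3.6594]

x_post = [-0.0283, -2.3382]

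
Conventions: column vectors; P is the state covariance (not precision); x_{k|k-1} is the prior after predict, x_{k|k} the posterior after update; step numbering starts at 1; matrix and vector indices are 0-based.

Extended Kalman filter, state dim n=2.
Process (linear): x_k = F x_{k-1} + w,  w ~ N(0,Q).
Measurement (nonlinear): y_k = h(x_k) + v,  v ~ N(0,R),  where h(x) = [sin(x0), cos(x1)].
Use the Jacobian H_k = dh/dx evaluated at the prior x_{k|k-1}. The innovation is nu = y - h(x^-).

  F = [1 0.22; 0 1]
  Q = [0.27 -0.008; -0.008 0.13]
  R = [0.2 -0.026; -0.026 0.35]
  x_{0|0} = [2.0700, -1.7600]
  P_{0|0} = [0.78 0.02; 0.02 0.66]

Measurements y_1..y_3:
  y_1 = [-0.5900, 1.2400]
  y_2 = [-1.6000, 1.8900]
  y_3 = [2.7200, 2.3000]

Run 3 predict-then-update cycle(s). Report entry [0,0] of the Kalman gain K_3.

step 1: x^-=[1.6828, -1.7600]  P^-=[1.0907 0.1572; 0.1572 0.7900]  H_jac=[-0.1118 0.0000; 0.0000 0.9822]  S=[0.2136 -0.0433; -0.0433 1.1121]  K=[-0.5469 0.1176; 0.0595 0.7000]  nu=[-1.5837, 1.4281]  x^+=[2.7168, -0.8545]  P^+=[1.0059 0.0564; 0.0564 0.2479]
step 2: x^-=[2.5288, -0.8545]  P^-=[1.3127 0.1029; 0.1029 0.3779]  H_jac=[-0.8180 0.0000; 0.0000 0.7543]  S=[1.0785 -0.0895; -0.0895 0.5650]  K=[-0.9974 -0.0206; -0.0367 0.4987]  nu=[-2.1752, 1.2334]  x^+=[4.6730, -0.1597]  P^+=[0.2432 0.0248; 0.0248 0.2327]
step 3: x^-=[4.6378, -0.1597]  P^-=[0.5354 0.0680; 0.0680 0.3627]  H_jac=[-0.0745 0.0000; 0.0000 0.1590]  S=[0.2030 -0.0268; -0.0268 0.3592]  K=[-0.1944 0.0156; -0.0038 0.1603]  nu=[3.7172, 1.3127]  x^+=[3.9356, 0.0366]  P^+=[0.5275 0.0661; 0.0661 0.3534]

K[0,0] = -0.1944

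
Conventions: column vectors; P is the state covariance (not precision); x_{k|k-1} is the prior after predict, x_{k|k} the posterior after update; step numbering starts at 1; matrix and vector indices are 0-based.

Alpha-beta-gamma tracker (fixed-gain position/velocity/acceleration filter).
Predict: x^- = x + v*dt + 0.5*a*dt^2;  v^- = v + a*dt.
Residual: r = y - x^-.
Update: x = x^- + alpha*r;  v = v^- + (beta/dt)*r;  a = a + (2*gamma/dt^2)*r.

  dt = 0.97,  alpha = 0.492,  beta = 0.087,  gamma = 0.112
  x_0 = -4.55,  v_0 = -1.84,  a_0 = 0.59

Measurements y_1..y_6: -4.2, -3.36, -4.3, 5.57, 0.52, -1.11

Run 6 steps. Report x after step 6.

x_post = 4.8239

step 1: x_pred=-6.0572  r=1.8572  x^+=-5.1435  v^+=-1.1011  a^+=1.0322
step 2: x_pred=-5.7260  r=2.3660  x^+=-4.5619  v^+=0.1123  a^+=1.5954
step 3: x_pred=-3.7025  r=-0.5975  x^+=-3.9964  v^+=1.6062  a^+=1.4532
step 4: x_pred=-1.7548  r=7.3248  x^+=1.8490  v^+=3.6728  a^+=3.1970
step 5: x_pred=6.9156  r=-6.3956  x^+=3.7690  v^+=6.2002  a^+=1.6744
step 6: x_pred=10.5709  r=-11.6809  x^+=4.8239  v^+=6.7767  a^+=-1.1065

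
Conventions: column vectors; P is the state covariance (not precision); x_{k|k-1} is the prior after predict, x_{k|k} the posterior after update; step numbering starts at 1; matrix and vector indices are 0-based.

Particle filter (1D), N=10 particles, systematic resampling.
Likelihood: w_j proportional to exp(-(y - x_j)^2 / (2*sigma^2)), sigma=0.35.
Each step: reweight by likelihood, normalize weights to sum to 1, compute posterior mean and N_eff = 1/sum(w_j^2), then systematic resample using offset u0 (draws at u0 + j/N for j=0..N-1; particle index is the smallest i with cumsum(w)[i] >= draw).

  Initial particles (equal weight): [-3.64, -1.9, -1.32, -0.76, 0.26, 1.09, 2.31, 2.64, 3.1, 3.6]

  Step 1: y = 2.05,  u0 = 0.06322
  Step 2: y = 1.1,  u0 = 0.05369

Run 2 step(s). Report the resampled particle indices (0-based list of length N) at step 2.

resampled_idx = [0, 1, 1, 2, 3, 3, 4, 5, 6, 6]

step 1: w=[0.0000, 0.0000, 0.0000, 0.0000, 0.0000, 0.0225, 0.7334, 0.2334, 0.0107, 0.0001]  mean=2.3682  Neff=1.6866  idx=[6, 6, 6, 6, 6, 6, 6, 7, 7, 7]
step 2: w=[0.1414, 0.1414, 0.1414, 0.1414, 0.1414, 0.1414, 0.1414, 0.0035, 0.0035, 0.0035]  mean=2.3134  Neff=7.1467  idx=[0, 1, 1, 2, 3, 3, 4, 5, 6, 6]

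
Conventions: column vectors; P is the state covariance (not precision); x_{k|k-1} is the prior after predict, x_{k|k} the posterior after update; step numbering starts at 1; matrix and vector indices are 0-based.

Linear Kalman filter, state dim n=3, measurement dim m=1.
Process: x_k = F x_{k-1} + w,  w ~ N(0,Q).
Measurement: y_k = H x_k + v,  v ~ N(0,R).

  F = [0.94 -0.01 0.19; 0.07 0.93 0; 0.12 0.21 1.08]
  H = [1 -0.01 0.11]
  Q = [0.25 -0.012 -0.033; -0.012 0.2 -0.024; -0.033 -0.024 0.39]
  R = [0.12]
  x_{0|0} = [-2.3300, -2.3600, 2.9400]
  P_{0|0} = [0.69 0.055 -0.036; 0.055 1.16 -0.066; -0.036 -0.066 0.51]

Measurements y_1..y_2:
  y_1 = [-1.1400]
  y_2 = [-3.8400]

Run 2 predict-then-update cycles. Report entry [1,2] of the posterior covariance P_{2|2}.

P_post[1,2] = 0.3221

step 1: x^-=[-1.6080, -2.3579, 2.4000]  P^-=[0.8646 0.0585 0.1186; 0.0585 1.2138 0.1463; 0.1186 0.1463 1.0095]  S=[1.0215]  K=[0.8586; 0.0612; 0.2233]  nu=[0.1804]  x^+=[-1.4531, -2.3469, 2.4403]  P^+=[0.1116 0.0049 -0.0773; 0.0049 1.2100 0.1323; -0.0773 0.1323 0.9585]
step 2: x^-=[-0.8788, -2.2843, 1.9683]  P^-=[0.3551 0.0107 0.0983; 0.0107 1.2477 0.3409; 0.0983 0.3409 1.6032]  S=[0.5153]  K=[0.7099; 0.0693; 0.5264]  nu=[-3.2006]  x^+=[-3.1509, -2.5063, 0.2836]  P^+=[0.0954 -0.0147 -0.0943; -0.0147 1.2452 0.3221; -0.0943 0.3221 1.4604]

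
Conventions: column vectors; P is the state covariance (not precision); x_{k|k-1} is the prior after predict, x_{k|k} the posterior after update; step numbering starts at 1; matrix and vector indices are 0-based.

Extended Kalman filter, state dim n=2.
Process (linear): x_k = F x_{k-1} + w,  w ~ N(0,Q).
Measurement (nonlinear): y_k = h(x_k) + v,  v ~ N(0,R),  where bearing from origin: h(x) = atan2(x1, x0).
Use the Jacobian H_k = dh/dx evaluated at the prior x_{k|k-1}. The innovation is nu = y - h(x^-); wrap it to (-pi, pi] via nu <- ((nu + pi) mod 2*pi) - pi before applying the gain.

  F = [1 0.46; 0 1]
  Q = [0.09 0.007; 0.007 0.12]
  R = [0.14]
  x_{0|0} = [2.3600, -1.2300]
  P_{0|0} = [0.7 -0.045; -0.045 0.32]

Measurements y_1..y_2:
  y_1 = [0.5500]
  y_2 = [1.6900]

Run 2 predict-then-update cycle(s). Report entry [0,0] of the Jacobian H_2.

step 1: x^-=[1.7942, -1.2300]  P^-=[0.8163 0.1092; 0.1092 0.4400]  H_jac=[0.2599 0.3792]  S=[0.2799]  K=[0.9059; 0.6974]  nu=[1.1510]  x^+=[2.8368, -0.4274]  P^+=[0.5866 -0.0676; -0.0676 0.3039]
step 2: x^-=[2.6403, -0.4274]  P^-=[0.6787 0.0791; 0.0791 0.4239]  H_jac=[0.0597 0.3691]  S=[0.2037]  K=[0.3425; 0.7914]  nu=[1.8505]  x^+=[3.2740, 1.0371]  P^+=[0.6548 0.0239; 0.0239 0.2963]

H_jac[0,0] = 0.0597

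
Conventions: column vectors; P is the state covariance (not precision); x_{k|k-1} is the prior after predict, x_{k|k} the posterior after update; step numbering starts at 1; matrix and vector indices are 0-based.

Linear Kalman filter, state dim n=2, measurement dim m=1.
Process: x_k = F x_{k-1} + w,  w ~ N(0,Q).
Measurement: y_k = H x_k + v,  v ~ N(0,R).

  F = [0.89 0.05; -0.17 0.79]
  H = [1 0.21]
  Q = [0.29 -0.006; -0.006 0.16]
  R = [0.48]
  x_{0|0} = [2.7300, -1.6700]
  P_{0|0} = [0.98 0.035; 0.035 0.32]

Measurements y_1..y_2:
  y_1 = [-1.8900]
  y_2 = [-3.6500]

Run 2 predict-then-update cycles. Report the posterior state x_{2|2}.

x_post = [-1.9634, -1.2287]

step 1: x^-=[2.3462, -1.7834]  P^-=[1.0702 -0.1173; -0.1173 0.3786]  S=[1.5176]  K=[0.6889; -0.0249]  nu=[-3.8617]  x^+=[-0.3143, -1.6872]  P^+=[0.3499 -0.0913; -0.0913 0.3777]
step 2: x^-=[-0.3641, -1.2795]  P^-=[0.5599 -0.1074; -0.1074 0.4303]  S=[1.0138]  K=[0.5301; -0.0168]  nu=[-3.0172]  x^+=[-1.9634, -1.2287]  P^+=[0.2751 -0.0984; -0.0984 0.4301]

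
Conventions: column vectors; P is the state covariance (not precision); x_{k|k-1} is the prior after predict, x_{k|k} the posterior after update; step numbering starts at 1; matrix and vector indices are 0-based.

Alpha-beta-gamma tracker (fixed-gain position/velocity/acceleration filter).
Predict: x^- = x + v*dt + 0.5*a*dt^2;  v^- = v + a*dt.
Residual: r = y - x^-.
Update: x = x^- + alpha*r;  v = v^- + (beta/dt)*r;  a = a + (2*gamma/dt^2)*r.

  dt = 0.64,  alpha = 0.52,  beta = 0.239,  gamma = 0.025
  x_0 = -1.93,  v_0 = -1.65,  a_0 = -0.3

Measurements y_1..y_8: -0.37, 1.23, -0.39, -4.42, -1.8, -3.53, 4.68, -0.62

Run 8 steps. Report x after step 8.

step 1: x_pred=-3.0474  r=2.6774  x^+=-1.6552  v^+=-0.8421  a^+=0.0268
step 2: x_pred=-2.1886  r=3.4186  x^+=-0.4110  v^+=0.4517  a^+=0.4442
step 3: x_pred=-0.0309  r=-0.3591  x^+=-0.2176  v^+=0.6018  a^+=0.4003
step 4: x_pred=0.2495  r=-4.6695  x^+=-2.1786  v^+=-0.8857  a^+=-0.1697
step 5: x_pred=-2.7802  r=0.9802  x^+=-2.2705  v^+=-0.6283  a^+=-0.0500
step 6: x_pred=-2.6829  r=-0.8471  x^+=-3.1234  v^+=-0.9766  a^+=-0.1534
step 7: x_pred=-3.7799  r=8.4599  x^+=0.6193  v^+=2.0844  a^+=0.8793
step 8: x_pred=2.1333  r=-2.7533  x^+=0.7016  v^+=1.6189  a^+=0.5432

x_post = 0.7016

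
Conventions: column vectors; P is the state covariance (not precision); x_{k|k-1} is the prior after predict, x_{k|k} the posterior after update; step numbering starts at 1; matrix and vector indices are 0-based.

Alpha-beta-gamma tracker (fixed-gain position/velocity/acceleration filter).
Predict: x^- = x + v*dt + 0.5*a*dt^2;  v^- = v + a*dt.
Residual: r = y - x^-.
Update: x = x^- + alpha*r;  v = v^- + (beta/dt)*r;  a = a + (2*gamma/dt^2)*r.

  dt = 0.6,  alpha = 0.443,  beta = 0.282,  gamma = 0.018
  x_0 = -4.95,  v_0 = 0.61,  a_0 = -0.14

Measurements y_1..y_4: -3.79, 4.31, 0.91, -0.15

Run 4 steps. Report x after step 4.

x_post = 2.4822

step 1: x_pred=-4.6092  r=0.8192  x^+=-4.2463  v^+=0.9110  a^+=-0.0581
step 2: x_pred=-3.7101  r=8.0201  x^+=-0.1572  v^+=4.6456  a^+=0.7439
step 3: x_pred=2.7641  r=-1.8541  x^+=1.9427  v^+=4.2206  a^+=0.5585
step 4: x_pred=4.5756  r=-4.7256  x^+=2.4822  v^+=2.3347  a^+=0.0860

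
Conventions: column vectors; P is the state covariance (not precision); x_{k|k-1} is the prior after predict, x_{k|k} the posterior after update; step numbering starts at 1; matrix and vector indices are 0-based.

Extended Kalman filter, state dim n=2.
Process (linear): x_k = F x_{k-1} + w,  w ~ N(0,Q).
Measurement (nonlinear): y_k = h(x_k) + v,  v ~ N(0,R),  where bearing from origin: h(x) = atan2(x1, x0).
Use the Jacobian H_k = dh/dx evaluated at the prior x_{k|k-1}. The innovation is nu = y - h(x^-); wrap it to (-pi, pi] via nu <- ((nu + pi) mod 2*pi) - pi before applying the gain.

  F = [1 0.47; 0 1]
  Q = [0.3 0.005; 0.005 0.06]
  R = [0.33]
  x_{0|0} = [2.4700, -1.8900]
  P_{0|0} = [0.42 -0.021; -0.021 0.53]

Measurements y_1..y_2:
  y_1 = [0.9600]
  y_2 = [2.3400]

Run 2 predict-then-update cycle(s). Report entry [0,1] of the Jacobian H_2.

step 1: x^-=[1.5817, -1.8900]  P^-=[0.8173 0.2331; 0.2331 0.5900]  H_jac=[0.3112 0.2604]  S=[0.4869]  K=[0.6470; 0.4645]  nu=[1.8340]  x^+=[2.7682, -1.0381]  P^+=[0.6135 0.0868; 0.0868 0.4849]
step 2: x^-=[2.2803, -1.0381]  P^-=[1.1022 0.3197; 0.3197 0.5449]  H_jac=[0.1654 0.3632]  S=[0.4705]  K=[0.6343; 0.5331]  nu=[2.7672]  x^+=[4.0355, 0.4372]  P^+=[0.9129 0.1606; 0.1606 0.4112]

H_jac[0,1] = 0.3632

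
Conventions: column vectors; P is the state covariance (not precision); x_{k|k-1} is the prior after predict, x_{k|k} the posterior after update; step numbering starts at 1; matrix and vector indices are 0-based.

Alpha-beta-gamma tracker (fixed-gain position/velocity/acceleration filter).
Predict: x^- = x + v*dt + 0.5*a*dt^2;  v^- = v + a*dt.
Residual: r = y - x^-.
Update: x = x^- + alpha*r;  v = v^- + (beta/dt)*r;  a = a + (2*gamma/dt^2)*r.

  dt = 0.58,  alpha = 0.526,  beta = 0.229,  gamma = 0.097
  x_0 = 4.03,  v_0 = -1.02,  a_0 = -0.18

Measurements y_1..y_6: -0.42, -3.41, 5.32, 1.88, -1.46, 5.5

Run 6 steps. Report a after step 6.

step 1: x_pred=3.4081  r=-3.8281  x^+=1.3945  v^+=-2.6358  a^+=-2.3877
step 2: x_pred=-0.5359  r=-2.8741  x^+=-2.0477  v^+=-5.1555  a^+=-4.0452
step 3: x_pred=-5.7182  r=11.0382  x^+=0.0879  v^+=-3.1435  a^+=2.3205
step 4: x_pred=-1.3450  r=3.2250  x^+=0.3513  v^+=-0.5242  a^+=4.1804
step 5: x_pred=0.7504  r=-2.2104  x^+=-0.4123  v^+=1.0277  a^+=2.9056
step 6: x_pred=0.6725  r=4.8275  x^+=3.2118  v^+=4.6190  a^+=5.6896

a_post = 5.6896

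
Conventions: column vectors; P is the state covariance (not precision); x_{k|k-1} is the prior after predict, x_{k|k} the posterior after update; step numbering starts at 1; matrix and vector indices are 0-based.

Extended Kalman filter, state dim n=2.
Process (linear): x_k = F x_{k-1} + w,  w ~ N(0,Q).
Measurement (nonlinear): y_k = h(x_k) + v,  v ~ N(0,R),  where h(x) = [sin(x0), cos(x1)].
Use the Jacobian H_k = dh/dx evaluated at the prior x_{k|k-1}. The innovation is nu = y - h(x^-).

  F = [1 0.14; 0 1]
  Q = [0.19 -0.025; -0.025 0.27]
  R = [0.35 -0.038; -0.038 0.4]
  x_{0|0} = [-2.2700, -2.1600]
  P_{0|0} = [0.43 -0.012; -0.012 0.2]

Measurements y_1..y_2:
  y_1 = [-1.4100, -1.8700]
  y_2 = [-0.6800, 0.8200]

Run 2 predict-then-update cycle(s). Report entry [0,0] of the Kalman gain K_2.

step 1: x^-=[-2.5724, -2.1600]  P^-=[0.6206 -0.0090; -0.0090 0.4700]  H_jac=[-0.8423 0.0000; 0.0000 0.8314]  S=[0.7903 -0.0317; -0.0317 0.7249]  K=[-0.6630 -0.0393; 0.0313 0.5404]  nu=[-0.8710, -1.3143]  x^+=[-1.9432, -2.8975]  P^+=[0.2737 0.0114; 0.0114 0.2586]
step 2: x^-=[-2.3489, -2.8975]  P^-=[0.4720 0.0226; 0.0226 0.5286]  H_jac=[-0.7019 0.0000; 0.0000 0.2416]  S=[0.5825 -0.0418; -0.0418 0.4309]  K=[-0.5718 -0.0428; -0.0060 0.2959]  nu=[0.0323, 1.7904]  x^+=[-2.4440, -2.3680]  P^+=[0.2828 0.0190; 0.0190 0.4907]

K[0,0] = -0.5718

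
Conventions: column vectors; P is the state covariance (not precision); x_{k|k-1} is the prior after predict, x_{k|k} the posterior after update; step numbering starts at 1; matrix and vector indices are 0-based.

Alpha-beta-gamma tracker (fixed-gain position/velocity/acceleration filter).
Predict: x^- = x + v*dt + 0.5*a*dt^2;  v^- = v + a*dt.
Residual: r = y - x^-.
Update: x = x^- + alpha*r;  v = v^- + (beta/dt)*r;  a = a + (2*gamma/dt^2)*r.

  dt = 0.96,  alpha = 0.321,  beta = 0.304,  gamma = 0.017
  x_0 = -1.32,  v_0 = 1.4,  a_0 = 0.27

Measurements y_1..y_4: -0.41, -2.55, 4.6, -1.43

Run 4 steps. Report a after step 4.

a_post = 0.0536

step 1: x_pred=0.1484  r=-0.5584  x^+=-0.0308  v^+=1.4824  a^+=0.2494
step 2: x_pred=1.5072  r=-4.0572  x^+=0.2048  v^+=0.4370  a^+=0.0997
step 3: x_pred=0.6703  r=3.9297  x^+=1.9317  v^+=1.7772  a^+=0.2447
step 4: x_pred=3.7506  r=-5.1806  x^+=2.0876  v^+=0.3716  a^+=0.0536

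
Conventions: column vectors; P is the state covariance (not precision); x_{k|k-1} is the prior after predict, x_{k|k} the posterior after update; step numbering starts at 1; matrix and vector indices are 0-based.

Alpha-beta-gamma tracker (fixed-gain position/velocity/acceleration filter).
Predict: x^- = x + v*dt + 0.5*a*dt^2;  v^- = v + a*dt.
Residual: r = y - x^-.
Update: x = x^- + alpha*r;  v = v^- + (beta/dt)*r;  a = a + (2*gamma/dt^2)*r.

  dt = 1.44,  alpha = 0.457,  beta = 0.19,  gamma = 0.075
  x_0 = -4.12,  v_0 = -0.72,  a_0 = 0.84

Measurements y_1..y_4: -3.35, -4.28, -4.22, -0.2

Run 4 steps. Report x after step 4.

step 1: x_pred=-4.2859  r=0.9359  x^+=-3.8582  v^+=0.6131  a^+=0.9077
step 2: x_pred=-2.0342  r=-2.2458  x^+=-3.0606  v^+=1.6239  a^+=0.7452
step 3: x_pred=0.0505  r=-4.2705  x^+=-1.9011  v^+=2.1335  a^+=0.4363
step 4: x_pred=1.6236  r=-1.8236  x^+=0.7902  v^+=2.5213  a^+=0.3044

x_post = 0.7902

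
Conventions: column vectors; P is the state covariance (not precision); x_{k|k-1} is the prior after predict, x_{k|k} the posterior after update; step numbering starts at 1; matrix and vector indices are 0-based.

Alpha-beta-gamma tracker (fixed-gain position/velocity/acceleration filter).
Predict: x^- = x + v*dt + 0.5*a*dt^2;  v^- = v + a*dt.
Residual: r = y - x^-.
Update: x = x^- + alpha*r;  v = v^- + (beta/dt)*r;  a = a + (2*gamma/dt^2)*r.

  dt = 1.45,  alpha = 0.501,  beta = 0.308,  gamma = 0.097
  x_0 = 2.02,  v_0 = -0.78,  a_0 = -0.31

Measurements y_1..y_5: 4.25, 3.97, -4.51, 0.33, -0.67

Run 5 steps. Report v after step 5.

step 1: x_pred=0.5631  r=3.6869  x^+=2.4102  v^+=-0.4464  a^+=0.0302
step 2: x_pred=1.7948  r=2.1752  x^+=2.8846  v^+=0.0595  a^+=0.2309
step 3: x_pred=3.2135  r=-7.7235  x^+=-0.6560  v^+=-1.2463  a^+=-0.4818
step 4: x_pred=-2.9695  r=3.2995  x^+=-1.3165  v^+=-1.2440  a^+=-0.1773
step 5: x_pred=-3.3066  r=2.6366  x^+=-1.9857  v^+=-0.9410  a^+=0.0660

v_post = -0.9410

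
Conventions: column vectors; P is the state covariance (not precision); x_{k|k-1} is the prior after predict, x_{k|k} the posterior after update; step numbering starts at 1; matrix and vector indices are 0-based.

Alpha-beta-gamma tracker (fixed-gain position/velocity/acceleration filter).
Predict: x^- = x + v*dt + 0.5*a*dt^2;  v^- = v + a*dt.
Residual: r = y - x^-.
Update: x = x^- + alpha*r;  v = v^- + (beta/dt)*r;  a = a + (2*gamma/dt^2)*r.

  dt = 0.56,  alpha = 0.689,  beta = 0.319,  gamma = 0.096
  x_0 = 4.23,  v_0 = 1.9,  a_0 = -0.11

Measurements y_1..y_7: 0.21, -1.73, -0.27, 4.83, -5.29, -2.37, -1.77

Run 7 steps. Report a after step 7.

a_post = 1.9611

step 1: x_pred=5.2768  r=-5.0668  x^+=1.7858  v^+=-1.0478  a^+=-3.2121
step 2: x_pred=0.6953  r=-2.4253  x^+=-0.9757  v^+=-4.2282  a^+=-4.6970
step 3: x_pred=-4.0800  r=3.8100  x^+=-1.4549  v^+=-4.6881  a^+=-2.3643
step 4: x_pred=-4.4510  r=9.2810  x^+=1.9436  v^+=-0.7253  a^+=3.3179
step 5: x_pred=2.0577  r=-7.3477  x^+=-3.0049  v^+=-3.0528  a^+=-1.1807
step 6: x_pred=-4.8996  r=2.5296  x^+=-3.1567  v^+=-2.2731  a^+=0.3681
step 7: x_pred=-4.3719  r=2.6019  x^+=-2.5792  v^+=-0.5848  a^+=1.9611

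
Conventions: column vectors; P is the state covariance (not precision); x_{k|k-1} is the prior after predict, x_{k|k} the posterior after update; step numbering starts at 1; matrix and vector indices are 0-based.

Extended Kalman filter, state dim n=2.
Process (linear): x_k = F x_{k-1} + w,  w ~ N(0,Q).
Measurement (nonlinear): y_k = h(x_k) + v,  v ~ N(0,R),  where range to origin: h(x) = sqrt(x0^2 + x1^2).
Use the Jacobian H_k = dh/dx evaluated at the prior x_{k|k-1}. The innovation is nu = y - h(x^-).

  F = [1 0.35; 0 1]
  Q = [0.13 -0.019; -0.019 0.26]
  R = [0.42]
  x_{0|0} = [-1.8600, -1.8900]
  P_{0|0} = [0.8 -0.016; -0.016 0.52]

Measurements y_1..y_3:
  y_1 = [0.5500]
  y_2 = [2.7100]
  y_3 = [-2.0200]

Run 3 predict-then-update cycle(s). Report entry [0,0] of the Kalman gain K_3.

step 1: x^-=[-2.5215, -1.8900]  P^-=[0.9825 0.1470; 0.1470 0.7800]  H_jac=[-0.8002 -0.5998]  S=[1.4708]  K=[-0.5945; -0.3981]  nu=[-2.6012]  x^+=[-0.9751, -0.8546]  P^+=[0.4627 -0.2010; -0.2010 0.5470]
step 2: x^-=[-1.2742, -0.8546]  P^-=[0.5190 -0.0286; -0.0286 0.8070]  H_jac=[-0.8305 -0.5570]  S=[1.0019]  K=[-0.4143; -0.4249]  nu=[1.1757]  x^+=[-1.7614, -1.3542]  P^+=[0.3470 -0.2050; -0.2050 0.6261]
step 3: x^-=[-2.2353, -1.3542]  P^-=[0.4102 -0.0049; -0.0049 0.8861]  H_jac=[-0.8553 -0.5181]  S=[0.9536]  K=[-0.3653; -0.4771]  nu=[-4.6335]  x^+=[-0.5429, 0.8563]  P^+=[0.2830 -0.1710; -0.1710 0.6690]

K[0,0] = -0.3653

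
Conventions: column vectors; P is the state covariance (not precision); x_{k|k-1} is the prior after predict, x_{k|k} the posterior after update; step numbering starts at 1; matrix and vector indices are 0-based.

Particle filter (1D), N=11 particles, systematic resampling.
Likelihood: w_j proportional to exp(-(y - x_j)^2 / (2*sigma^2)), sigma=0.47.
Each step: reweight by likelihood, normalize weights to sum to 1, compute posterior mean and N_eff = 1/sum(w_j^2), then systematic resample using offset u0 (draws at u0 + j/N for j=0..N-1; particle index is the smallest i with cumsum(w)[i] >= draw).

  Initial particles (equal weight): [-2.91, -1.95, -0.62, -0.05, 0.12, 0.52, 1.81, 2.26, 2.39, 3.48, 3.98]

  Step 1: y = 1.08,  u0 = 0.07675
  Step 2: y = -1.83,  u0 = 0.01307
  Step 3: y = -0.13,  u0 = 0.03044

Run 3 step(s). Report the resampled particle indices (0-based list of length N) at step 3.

step 1: w=[0.0000, 0.0000, 0.0014, 0.0537, 0.1199, 0.4748, 0.2890, 0.0413, 0.0199, 0.0000, 0.0000]  mean=0.9217  Neff=3.0454  idx=[4, 4, 5, 5, 5, 5, 5, 6, 6, 6, 8]
step 2: w=[0.4758, 0.4758, 0.0097, 0.0097, 0.0097, 0.0097, 0.0097, 0.0000, 0.0000, 0.0000, 0.0000]  mean=0.1394  Neff=2.2067  idx=[0, 0, 0, 0, 0, 0, 1, 1, 1, 1, 1]
step 3: w=[0.0909, 0.0909, 0.0909, 0.0909, 0.0909, 0.0909, 0.0909, 0.0909, 0.0909, 0.0909, 0.0909]  mean=0.1200  Neff=11.0000  idx=[0, 1, 2, 3, 4, 5, 6, 7, 8, 9, 10]

resampled_idx = [0, 1, 2, 3, 4, 5, 6, 7, 8, 9, 10]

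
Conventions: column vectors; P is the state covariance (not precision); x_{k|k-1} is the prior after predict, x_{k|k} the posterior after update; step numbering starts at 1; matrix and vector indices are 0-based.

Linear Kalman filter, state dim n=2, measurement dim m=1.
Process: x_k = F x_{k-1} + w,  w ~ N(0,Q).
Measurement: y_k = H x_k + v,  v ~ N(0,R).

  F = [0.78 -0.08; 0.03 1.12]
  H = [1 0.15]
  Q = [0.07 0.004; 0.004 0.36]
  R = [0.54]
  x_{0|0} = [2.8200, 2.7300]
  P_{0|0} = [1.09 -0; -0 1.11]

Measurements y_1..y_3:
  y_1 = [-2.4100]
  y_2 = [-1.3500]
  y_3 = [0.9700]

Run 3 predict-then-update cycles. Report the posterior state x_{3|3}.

step 1: x^-=[1.9812, 3.1422]  P^-=[0.7403 -0.0700; -0.0700 1.7534]  S=[1.2987]  K=[0.5619; 0.1486]  nu=[-4.8625]  x^+=[-0.7511, 2.4194]  P^+=[0.3302 -0.1784; -0.1784 1.7247]
step 2: x^-=[-0.7794, 2.6872]  P^-=[0.3042 -0.2983; -0.2983 2.5117]  S=[0.8112]  K=[0.3198; 0.0968]  nu=[-0.9737]  x^+=[-1.0908, 2.5930]  P^+=[0.2212 -0.3234; -0.3234 2.5041]
step 3: x^-=[-1.0583, 2.8714]  P^-=[0.2610 -0.4969; -0.4969 3.4797]  S=[0.7302]  K=[0.2553; 0.0343]  nu=[1.5976]  x^+=[-0.6504, 2.9262]  P^+=[0.2134 -0.5033; -0.5033 3.4788]

x_post = [-0.6504, 2.9262]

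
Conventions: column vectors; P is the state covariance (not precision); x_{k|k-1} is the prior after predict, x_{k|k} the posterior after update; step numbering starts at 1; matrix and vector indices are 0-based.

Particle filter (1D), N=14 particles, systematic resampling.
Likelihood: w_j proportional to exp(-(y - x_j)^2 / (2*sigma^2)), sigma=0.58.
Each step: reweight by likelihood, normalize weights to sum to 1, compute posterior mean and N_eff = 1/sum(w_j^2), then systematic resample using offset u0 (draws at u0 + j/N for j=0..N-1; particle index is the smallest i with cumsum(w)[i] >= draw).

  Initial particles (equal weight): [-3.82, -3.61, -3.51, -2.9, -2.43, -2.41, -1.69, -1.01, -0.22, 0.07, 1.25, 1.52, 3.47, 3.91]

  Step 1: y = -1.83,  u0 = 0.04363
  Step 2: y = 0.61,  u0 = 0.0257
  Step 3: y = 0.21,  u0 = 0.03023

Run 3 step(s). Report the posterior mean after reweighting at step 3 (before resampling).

post_mean = -1.0122

step 1: w=[0.0010, 0.0033, 0.0054, 0.0659, 0.2117, 0.2192, 0.3511, 0.1330, 0.0077, 0.0017, 0.0000, 0.0000, 0.0000, 0.0000]  mean=-1.9978  Neff=4.1970  idx=[3, 4, 4, 4, 5, 5, 5, 6, 6, 6, 6, 6, 7, 7]
step 2: w=[0.0000, 0.0000, 0.0000, 0.0000, 0.0000, 0.0000, 0.0000, 0.0091, 0.0091, 0.0091, 0.0091, 0.0091, 0.4772, 0.4772]  mean=-1.0411  Neff=2.1935  idx=[9, 12, 12, 12, 12, 12, 12, 13, 13, 13, 13, 13, 13, 13]
step 3: w=[0.0033, 0.0767, 0.0767, 0.0767, 0.0767, 0.0767, 0.0767, 0.0767, 0.0767, 0.0767, 0.0767, 0.0767, 0.0767, 0.0767]  mean=-1.0122  Neff=13.0837  idx=[1, 2, 3, 4, 5, 6, 6, 7, 8, 9, 10, 11, 12, 13]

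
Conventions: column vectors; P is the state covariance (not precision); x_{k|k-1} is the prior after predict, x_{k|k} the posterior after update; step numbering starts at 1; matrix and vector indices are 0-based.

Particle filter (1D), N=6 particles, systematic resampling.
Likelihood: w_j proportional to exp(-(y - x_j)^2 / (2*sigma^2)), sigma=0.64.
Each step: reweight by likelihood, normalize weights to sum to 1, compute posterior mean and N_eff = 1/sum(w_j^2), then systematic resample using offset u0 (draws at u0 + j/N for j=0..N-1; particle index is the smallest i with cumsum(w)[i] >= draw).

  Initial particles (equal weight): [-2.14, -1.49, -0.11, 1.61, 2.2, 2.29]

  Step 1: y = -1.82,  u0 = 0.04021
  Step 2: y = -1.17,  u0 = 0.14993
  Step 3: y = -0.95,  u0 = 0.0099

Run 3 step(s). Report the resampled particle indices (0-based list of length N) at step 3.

resampled_idx = [0, 1, 2, 3, 4, 5]

step 1: w=[0.4941, 0.4902, 0.0158, 0.0000, 0.0000, 0.0000]  mean=-1.7894  Neff=2.0635  idx=[0, 0, 0, 1, 1, 1]
step 2: w=[0.0881, 0.0881, 0.0881, 0.2452, 0.2452, 0.2452]  mean=-1.6618  Neff=4.9094  idx=[1, 3, 3, 4, 5, 5]
step 3: w=[0.0482, 0.1904, 0.1904, 0.1904, 0.1904, 0.1904]  mean=-1.5214  Neff=5.4497  idx=[0, 1, 2, 3, 4, 5]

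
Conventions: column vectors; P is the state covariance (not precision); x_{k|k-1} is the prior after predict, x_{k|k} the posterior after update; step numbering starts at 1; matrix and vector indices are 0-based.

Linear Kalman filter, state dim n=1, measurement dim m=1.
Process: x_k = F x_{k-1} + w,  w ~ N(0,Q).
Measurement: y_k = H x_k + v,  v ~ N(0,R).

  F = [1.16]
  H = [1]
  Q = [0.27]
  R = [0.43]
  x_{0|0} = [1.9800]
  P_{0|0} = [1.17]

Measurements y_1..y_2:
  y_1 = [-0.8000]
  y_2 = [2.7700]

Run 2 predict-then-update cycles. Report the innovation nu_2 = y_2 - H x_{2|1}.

innov = [3.0188]

step 1: x^-=[2.2968]  P^-=[1.8444]  S=[2.2744]  K=[0.8109]  nu=[-3.0968]  x^+=[-0.2145]  P^+=[0.3487]
step 2: x^-=[-0.2488]  P^-=[0.7392]  S=[1.1692]  K=[0.6322]  nu=[3.0188]  x^+=[1.6598]  P^+=[0.2719]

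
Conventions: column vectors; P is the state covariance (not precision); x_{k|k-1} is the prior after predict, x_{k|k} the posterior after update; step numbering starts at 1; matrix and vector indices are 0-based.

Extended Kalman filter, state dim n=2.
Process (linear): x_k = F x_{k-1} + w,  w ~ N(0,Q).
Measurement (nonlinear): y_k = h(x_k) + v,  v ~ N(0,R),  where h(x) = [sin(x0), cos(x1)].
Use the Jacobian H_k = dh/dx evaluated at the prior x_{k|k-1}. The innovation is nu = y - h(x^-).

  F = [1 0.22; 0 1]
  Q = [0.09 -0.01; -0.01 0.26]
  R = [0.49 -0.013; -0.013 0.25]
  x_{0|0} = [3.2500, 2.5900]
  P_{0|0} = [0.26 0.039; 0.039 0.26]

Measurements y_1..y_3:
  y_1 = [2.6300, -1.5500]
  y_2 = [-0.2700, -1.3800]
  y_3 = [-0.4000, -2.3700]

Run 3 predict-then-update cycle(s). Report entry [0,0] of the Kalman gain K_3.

step 1: x^-=[3.8198, 2.5900]  P^-=[0.3797 0.0862; 0.0862 0.5200]  H_jac=[-0.7787 0.0000; 0.0000 -0.5240]  S=[0.7203 0.0222; 0.0222 0.3928]  K=[-0.4077 -0.0920; -0.0720 -0.6897]  nu=[3.2574, -0.6983]  x^+=[2.5559, 2.8372]  P^+=[0.2550 0.0338; 0.0338 0.3272]
step 2: x^-=[3.1801, 2.8372]  P^-=[0.3757 0.0958; 0.0958 0.5872]  H_jac=[-0.9993 0.0000; 0.0000 -0.2997]  S=[0.8652 0.0157; 0.0157 0.3027]  K=[-0.4326 -0.0724; -0.1002 -0.5761]  nu=[-0.2315, -0.4260]  x^+=[3.3111, 3.1058]  P^+=[0.2112 0.0416; 0.0416 0.4762]
step 3: x^-=[3.9944, 3.1058]  P^-=[0.3426 0.1364; 0.1364 0.7362]  H_jac=[-0.6579 0.0000; 0.0000 -0.0358]  S=[0.6383 -0.0098; -0.0098 0.2509]  K=[-0.3536 -0.0332; -0.1423 -0.1105]  nu=[0.3531, -1.3706]  x^+=[3.9151, 3.2070]  P^+=[0.2627 0.1038; 0.1038 0.7206]

K[0,0] = -0.3536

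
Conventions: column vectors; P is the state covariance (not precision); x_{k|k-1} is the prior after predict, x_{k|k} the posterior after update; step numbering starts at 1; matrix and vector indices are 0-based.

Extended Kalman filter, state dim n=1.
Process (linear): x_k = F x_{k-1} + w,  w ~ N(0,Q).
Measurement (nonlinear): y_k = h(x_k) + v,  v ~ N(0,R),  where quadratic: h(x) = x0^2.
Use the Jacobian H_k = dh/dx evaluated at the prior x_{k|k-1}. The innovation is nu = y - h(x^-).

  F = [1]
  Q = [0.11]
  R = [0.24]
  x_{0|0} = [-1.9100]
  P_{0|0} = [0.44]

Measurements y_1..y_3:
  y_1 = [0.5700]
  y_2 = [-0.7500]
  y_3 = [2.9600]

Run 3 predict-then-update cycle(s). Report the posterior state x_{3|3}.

step 1: x^-=[-1.9100]  P^-=[0.5500]  H_jac=[-3.8200]  S=[8.2658]  K=[-0.2542]  nu=[-3.0781]  x^+=[-1.1276]  P^+=[0.0160]
step 2: x^-=[-1.1276]  P^-=[0.1260]  H_jac=[-2.2552]  S=[0.8807]  K=[-0.3226]  nu=[-2.0215]  x^+=[-0.4755]  P^+=[0.0343]
step 3: x^-=[-0.4755]  P^-=[0.1443]  H_jac=[-0.9510]  S=[0.3705]  K=[-0.3704]  nu=[2.7339]  x^+=[-1.4882]  P^+=[0.0935]

x_post = [-1.4882]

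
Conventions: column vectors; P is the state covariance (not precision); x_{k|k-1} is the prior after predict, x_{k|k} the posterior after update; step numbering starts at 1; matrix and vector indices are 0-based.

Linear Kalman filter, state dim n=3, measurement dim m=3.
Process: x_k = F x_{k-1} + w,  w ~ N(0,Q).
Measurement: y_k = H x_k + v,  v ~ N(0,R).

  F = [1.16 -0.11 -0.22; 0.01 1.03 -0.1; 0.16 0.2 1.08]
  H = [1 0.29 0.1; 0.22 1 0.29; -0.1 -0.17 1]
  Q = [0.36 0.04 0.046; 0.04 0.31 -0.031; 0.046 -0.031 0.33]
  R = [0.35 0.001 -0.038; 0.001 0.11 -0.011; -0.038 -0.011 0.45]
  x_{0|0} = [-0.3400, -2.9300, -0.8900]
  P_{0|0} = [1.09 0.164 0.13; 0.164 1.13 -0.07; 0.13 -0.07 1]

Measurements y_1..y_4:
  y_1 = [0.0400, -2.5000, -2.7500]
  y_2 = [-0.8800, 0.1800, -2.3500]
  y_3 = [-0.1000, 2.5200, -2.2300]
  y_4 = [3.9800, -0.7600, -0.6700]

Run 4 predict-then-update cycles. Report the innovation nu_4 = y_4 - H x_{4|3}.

innov = [3.0761, -3.1130, 1.5322]

step 1: x^-=[0.1237, -2.9323, -1.6016]  P^-=[1.7772 0.1421 0.1907; 0.1421 1.5365 0.0457; 0.1907 0.0457 1.5947]  S=[2.3956 1.1029 0.0410; 1.1029 1.9800 0.2115; 0.0410 0.2115 2.0580]  K=[0.8474 -0.1744 -0.0044; -0.1706 0.9151 -0.2023; 0.0641 0.1627 0.7438]  nu=[0.9268, 0.8696, -1.6345]  x^+=[0.7646, -1.9641, -2.6165]  P^+=[0.3227 -0.0851 -0.0145; -0.0851 0.1442 -0.0786; -0.0145 -0.0786 0.3157]
step 2: x^-=[1.6787, -1.7537, -3.0963]  P^-=[0.8365 -0.0486 0.0047; -0.0486 0.4807 -0.1348; 0.0047 -0.1348 0.6679]  S=[1.1986 0.2688 -0.1011; 0.2688 0.5883 -0.0381; -0.1011 -0.0381 1.1834]  K=[0.7067 -0.0904 -0.0023; -0.1239 0.7783 -0.1644; 0.0507 0.1169 0.5914]  nu=[-1.7405, 2.4623, 0.6161]  x^+=[0.2247, 0.2770, -2.5324]  P^+=[0.2672 -0.0648 -0.0112; -0.0648 0.1201 -0.0639; -0.0112 -0.0639 0.2509]
step 3: x^-=[0.7873, 0.5408, -2.6436]  P^-=[0.7523 -0.0272 0.0162; -0.0272 0.4518 -0.1135; 0.0162 -0.1135 0.5987]  S=[1.1272 0.2701 -0.0851; 0.2701 0.5728 -0.0318; -0.0851 -0.0318 1.1037]  K=[0.6788 -0.0704 0.0011; -0.1132 0.7655 -0.1566; 0.0529 0.1177 0.5659]  nu=[-0.7798, 2.5726, 0.5843]  x^+=[0.0776, 2.5069, -2.0514]  P^+=[0.2560 -0.0607 -0.0093; -0.0607 0.1168 -0.0608; -0.0093 -0.0608 0.2401]
step 4: x^-=[0.2655, 2.7881, -1.7017]  P^-=[0.7348 -0.0232 0.0195; -0.0232 0.4476 -0.1090; 0.0195 -0.1090 0.5879]  S=[1.1124 0.2708 -0.0806; 0.2708 0.5717 -0.0295; -0.0806 -0.0295 1.0906]  K=[0.6726 -0.0665 0.0020; -0.1111 0.7634 -0.1552; 0.0538 0.1186 0.5615]  nu=[3.0761, -3.1130, 1.5322]  x^+=[2.5445, -0.1678, -1.0451]  P^+=[0.2535 -0.0599 -0.0087; -0.0599 0.1162 -0.0602; -0.0087 -0.0602 0.2382]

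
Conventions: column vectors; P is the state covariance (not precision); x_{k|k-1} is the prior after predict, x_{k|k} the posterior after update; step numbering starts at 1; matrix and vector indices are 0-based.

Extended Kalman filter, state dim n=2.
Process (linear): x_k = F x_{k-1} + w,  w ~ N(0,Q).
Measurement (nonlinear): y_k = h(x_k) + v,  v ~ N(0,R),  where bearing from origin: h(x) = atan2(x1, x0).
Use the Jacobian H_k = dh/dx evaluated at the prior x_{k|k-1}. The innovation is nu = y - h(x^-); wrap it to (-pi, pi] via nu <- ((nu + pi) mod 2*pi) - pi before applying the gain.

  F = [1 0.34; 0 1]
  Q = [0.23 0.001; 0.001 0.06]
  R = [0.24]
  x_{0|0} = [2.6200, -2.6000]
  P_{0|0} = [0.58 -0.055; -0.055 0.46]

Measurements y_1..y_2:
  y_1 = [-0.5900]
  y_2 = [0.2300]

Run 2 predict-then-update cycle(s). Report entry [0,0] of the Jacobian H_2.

step 1: x^-=[1.7360, -2.6000]  P^-=[0.8258 0.1024; 0.1024 0.5200]  H_jac=[0.2660 0.1776]  S=[0.3245]  K=[0.7330; 0.3686]  nu=[0.3921]  x^+=[2.0234, -2.4555]  P^+=[0.6514 0.0147; 0.0147 0.4759]
step 2: x^-=[1.1885, -2.4555]  P^-=[0.9465 0.1775; 0.1775 0.5359]  H_jac=[0.3299 0.1597]  S=[0.3754]  K=[0.9074; 0.3840]  nu=[1.3500]  x^+=[2.4135, -1.9371]  P^+=[0.6374 0.0467; 0.0467 0.4806]

H_jac[0,0] = 0.3299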